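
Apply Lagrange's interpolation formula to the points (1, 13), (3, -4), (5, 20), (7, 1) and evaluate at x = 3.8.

Lagrange interpolation formula:
P(x) = Σ yᵢ × Lᵢ(x)
where Lᵢ(x) = Π_{j≠i} (x - xⱼ)/(xᵢ - xⱼ)

L_0(3.8) = (3.8 - 3)/(1 - 3) × (3.8 - 5)/(1 - 5) × (3.8 - 7)/(1 - 7) = -0.064000
L_1(3.8) = (3.8 - 1)/(3 - 1) × (3.8 - 5)/(3 - 5) × (3.8 - 7)/(3 - 7) = 0.672000
L_2(3.8) = (3.8 - 1)/(5 - 1) × (3.8 - 3)/(5 - 3) × (3.8 - 7)/(5 - 7) = 0.448000
L_3(3.8) = (3.8 - 1)/(7 - 1) × (3.8 - 3)/(7 - 3) × (3.8 - 5)/(7 - 5) = -0.056000

P(3.8) = 13×L_0(3.8) + (-4)×L_1(3.8) + 20×L_2(3.8) + 1×L_3(3.8)
P(3.8) = 5.384000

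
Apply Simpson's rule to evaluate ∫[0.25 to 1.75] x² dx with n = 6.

f(x) = x²
a = 0.25, b = 1.75, n = 6
h = (b - a)/n = 0.250000

Simpson's rule: (h/3)[f(x₀) + 4f(x₁) + 2f(x₂) + ... + f(xₙ)]

x_0 = 0.2500, f(x_0) = 0.062500, coefficient = 1
x_1 = 0.5000, f(x_1) = 0.250000, coefficient = 4
x_2 = 0.7500, f(x_2) = 0.562500, coefficient = 2
x_3 = 1.0000, f(x_3) = 1.000000, coefficient = 4
x_4 = 1.2500, f(x_4) = 1.562500, coefficient = 2
x_5 = 1.5000, f(x_5) = 2.250000, coefficient = 4
x_6 = 1.7500, f(x_6) = 3.062500, coefficient = 1

I ≈ (0.250000/3) × 21.375000 = 1.781250
Exact value: 1.781250
Error: 0.000000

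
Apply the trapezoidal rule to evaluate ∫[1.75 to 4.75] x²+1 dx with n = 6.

f(x) = x²+1
a = 1.75, b = 4.75, n = 6
h = (b - a)/n = 0.500000

Trapezoidal rule: (h/2)[f(x₀) + 2f(x₁) + 2f(x₂) + ... + f(xₙ)]

x_0 = 1.7500, f(x_0) = 4.062500, coefficient = 1
x_1 = 2.2500, f(x_1) = 6.062500, coefficient = 2
x_2 = 2.7500, f(x_2) = 8.562500, coefficient = 2
x_3 = 3.2500, f(x_3) = 11.562500, coefficient = 2
x_4 = 3.7500, f(x_4) = 15.062500, coefficient = 2
x_5 = 4.2500, f(x_5) = 19.062500, coefficient = 2
x_6 = 4.7500, f(x_6) = 23.562500, coefficient = 1

I ≈ (0.500000/2) × 148.250000 = 37.062500
Exact value: 36.937500
Error: 0.125000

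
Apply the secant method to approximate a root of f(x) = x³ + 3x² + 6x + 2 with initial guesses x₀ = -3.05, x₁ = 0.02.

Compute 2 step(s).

f(x) = x³ + 3x² + 6x + 2
x₀ = -3.05, x₁ = 0.02

Secant formula: x_{n+1} = x_n - f(x_n)(x_n - x_{n-1})/(f(x_n) - f(x_{n-1}))

Iteration 1:
  f(-3.050000) = -16.765125
  f(0.020000) = 2.121208
  x_2 = 0.020000 - 2.121208×(0.020000 - (-3.050000))/(2.121208 - (-16.765125))
       = -0.324805
Iteration 2:
  f(0.020000) = 2.121208
  f(-0.324805) = 0.333397
  x_3 = -0.324805 - 0.333397×(-0.324805 - 0.020000)/(0.333397 - 2.121208)
       = -0.389106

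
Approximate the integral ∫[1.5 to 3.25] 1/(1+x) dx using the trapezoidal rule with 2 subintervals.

f(x) = 1/(1+x)
a = 1.5, b = 3.25, n = 2
h = (b - a)/n = 0.875000

Trapezoidal rule: (h/2)[f(x₀) + 2f(x₁) + 2f(x₂) + ... + f(xₙ)]

x_0 = 1.5000, f(x_0) = 0.400000, coefficient = 1
x_1 = 2.3750, f(x_1) = 0.296296, coefficient = 2
x_2 = 3.2500, f(x_2) = 0.235294, coefficient = 1

I ≈ (0.875000/2) × 1.227887 = 0.537200
Exact value: 0.530628
Error: 0.006572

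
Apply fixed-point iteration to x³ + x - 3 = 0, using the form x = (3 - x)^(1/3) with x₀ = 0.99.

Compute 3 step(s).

Equation: x³ + x - 3 = 0
Fixed-point form: x = (3 - x)^(1/3)
x₀ = 0.99

x_1 = g(0.990000) = 1.262017
x_2 = g(1.262017) = 1.202306
x_3 = g(1.202306) = 1.215921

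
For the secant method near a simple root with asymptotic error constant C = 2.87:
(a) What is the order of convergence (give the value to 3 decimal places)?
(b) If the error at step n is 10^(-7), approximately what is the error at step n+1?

(a) Secant method has superlinear convergence with order φ = (1+√5)/2 ≈ 1.618.
    This means |e_{n+1}| ≈ C|e_n|^1.618.

(b) With |e_n| = 10^(-7) and C = 2.87:
    |e_{n+1}| ≈ 2.87 × (10^(-7))^1.618 = 2.87 × 10^(-11.33)

(a) ≈ 1.618 (golden ratio); (b) |e_{n+1}| ≈ 1.354e-11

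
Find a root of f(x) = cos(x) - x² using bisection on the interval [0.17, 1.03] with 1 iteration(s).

f(x) = cos(x) - x²
Initial interval: [0.17, 1.03]

Iteration 1:
  c_1 = (0.170000 + 1.030000)/2 = 0.600000
  f(c_1) = f(0.600000) = 0.465336
  f(a) × f(c) ≥ 0, new interval: [0.600000, 1.030000]

After 1 iteration(s), the approximation is c_1 = 0.600000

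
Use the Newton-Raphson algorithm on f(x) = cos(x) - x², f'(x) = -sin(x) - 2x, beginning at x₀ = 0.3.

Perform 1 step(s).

f(x) = cos(x) - x²
f'(x) = -sin(x) - 2x
x₀ = 0.3

Newton-Raphson formula: x_{n+1} = x_n - f(x_n)/f'(x_n)

Iteration 1:
  f(0.300000) = 0.865336
  f'(0.300000) = -0.895520
  x_1 = 0.300000 - 0.865336/(-0.895520) = 1.266295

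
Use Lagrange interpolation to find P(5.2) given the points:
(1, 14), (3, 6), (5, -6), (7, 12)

Lagrange interpolation formula:
P(x) = Σ yᵢ × Lᵢ(x)
where Lᵢ(x) = Π_{j≠i} (x - xⱼ)/(xᵢ - xⱼ)

L_0(5.2) = (5.2 - 3)/(1 - 3) × (5.2 - 5)/(1 - 5) × (5.2 - 7)/(1 - 7) = 0.016500
L_1(5.2) = (5.2 - 1)/(3 - 1) × (5.2 - 5)/(3 - 5) × (5.2 - 7)/(3 - 7) = -0.094500
L_2(5.2) = (5.2 - 1)/(5 - 1) × (5.2 - 3)/(5 - 3) × (5.2 - 7)/(5 - 7) = 1.039500
L_3(5.2) = (5.2 - 1)/(7 - 1) × (5.2 - 3)/(7 - 3) × (5.2 - 5)/(7 - 5) = 0.038500

P(5.2) = 14×L_0(5.2) + 6×L_1(5.2) + (-6)×L_2(5.2) + 12×L_3(5.2)
P(5.2) = -6.111000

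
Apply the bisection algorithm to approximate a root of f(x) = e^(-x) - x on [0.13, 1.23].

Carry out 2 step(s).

f(x) = e^(-x) - x
Initial interval: [0.13, 1.23]

Iteration 1:
  c_1 = (0.130000 + 1.230000)/2 = 0.680000
  f(c_1) = f(0.680000) = -0.173383
  f(a) × f(c) < 0, new interval: [0.130000, 0.680000]
Iteration 2:
  c_2 = (0.130000 + 0.680000)/2 = 0.405000
  f(c_2) = f(0.405000) = 0.261977
  f(a) × f(c) ≥ 0, new interval: [0.405000, 0.680000]

After 2 iteration(s), the approximation is c_2 = 0.405000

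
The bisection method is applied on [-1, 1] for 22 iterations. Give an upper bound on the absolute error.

Bisection error bound: |error| ≤ (b-a)/2^n
|error| ≤ (1 - (-1))/2^22 = 2/2^22
|error| ≤ 0.0000004768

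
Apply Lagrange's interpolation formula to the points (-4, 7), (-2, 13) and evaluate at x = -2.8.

Lagrange interpolation formula:
P(x) = Σ yᵢ × Lᵢ(x)
where Lᵢ(x) = Π_{j≠i} (x - xⱼ)/(xᵢ - xⱼ)

L_0(-2.8) = (-2.8 - (-2))/(-4 - (-2)) = 0.400000
L_1(-2.8) = (-2.8 - (-4))/(-2 - (-4)) = 0.600000

P(-2.8) = 7×L_0(-2.8) + 13×L_1(-2.8)
P(-2.8) = 10.600000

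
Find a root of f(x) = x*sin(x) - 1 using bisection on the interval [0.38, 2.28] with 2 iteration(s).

f(x) = x*sin(x) - 1
Initial interval: [0.38, 2.28]

Iteration 1:
  c_1 = (0.380000 + 2.280000)/2 = 1.330000
  f(c_1) = f(1.330000) = 0.291627
  f(a) × f(c) < 0, new interval: [0.380000, 1.330000]
Iteration 2:
  c_2 = (0.380000 + 1.330000)/2 = 0.855000
  f(c_2) = f(0.855000) = -0.354842
  f(a) × f(c) ≥ 0, new interval: [0.855000, 1.330000]

After 2 iteration(s), the approximation is c_2 = 0.855000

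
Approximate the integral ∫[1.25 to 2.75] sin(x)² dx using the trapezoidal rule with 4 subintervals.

f(x) = sin(x)²
a = 1.25, b = 2.75, n = 4
h = (b - a)/n = 0.375000

Trapezoidal rule: (h/2)[f(x₀) + 2f(x₁) + 2f(x₂) + ... + f(xₙ)]

x_0 = 1.2500, f(x_0) = 0.900572, coefficient = 1
x_1 = 1.6250, f(x_1) = 0.997065, coefficient = 2
x_2 = 2.0000, f(x_2) = 0.826822, coefficient = 2
x_3 = 2.3750, f(x_3) = 0.481199, coefficient = 2
x_4 = 2.7500, f(x_4) = 0.145665, coefficient = 1

I ≈ (0.375000/2) × 5.656408 = 1.060577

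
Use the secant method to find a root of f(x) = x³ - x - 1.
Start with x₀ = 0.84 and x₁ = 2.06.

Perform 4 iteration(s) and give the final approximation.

f(x) = x³ - x - 1
x₀ = 0.84, x₁ = 2.06

Secant formula: x_{n+1} = x_n - f(x_n)(x_n - x_{n-1})/(f(x_n) - f(x_{n-1}))

Iteration 1:
  f(0.840000) = -1.247296
  f(2.060000) = 5.681816
  x_2 = 2.060000 - 5.681816×(2.060000 - 0.840000)/(5.681816 - (-1.247296))
       = 1.059610
Iteration 2:
  f(2.060000) = 5.681816
  f(1.059610) = -0.869909
  x_3 = 1.059610 - (-0.869909)×(1.059610 - 2.060000)/(-0.869909 - 5.681816)
       = 1.192437
Iteration 3:
  f(1.059610) = -0.869909
  f(1.192437) = -0.496903
  x_4 = 1.192437 - (-0.496903)×(1.192437 - 1.059610)/(-0.496903 - (-0.869909))
       = 1.369385
Iteration 4:
  f(1.192437) = -0.496903
  f(1.369385) = 0.198505
  x_5 = 1.369385 - 0.198505×(1.369385 - 1.192437)/(0.198505 - (-0.496903))
       = 1.318875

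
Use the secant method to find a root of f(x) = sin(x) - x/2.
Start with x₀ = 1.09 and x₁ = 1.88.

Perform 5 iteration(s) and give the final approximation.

f(x) = sin(x) - x/2
x₀ = 1.09, x₁ = 1.88

Secant formula: x_{n+1} = x_n - f(x_n)(x_n - x_{n-1})/(f(x_n) - f(x_{n-1}))

Iteration 1:
  f(1.090000) = 0.341627
  f(1.880000) = 0.012576
  x_2 = 1.880000 - 0.012576×(1.880000 - 1.090000)/(0.012576 - 0.341627)
       = 1.910194
Iteration 2:
  f(1.880000) = 0.012576
  f(1.910194) = -0.012141
  x_3 = 1.910194 - (-0.012141)×(1.910194 - 1.880000)/(-0.012141 - 0.012576)
       = 1.895362
Iteration 3:
  f(1.910194) = -0.012141
  f(1.895362) = 0.000108
  x_4 = 1.895362 - 0.000108×(1.895362 - 1.910194)/(0.000108 - (-0.012141))
       = 1.895493
Iteration 4:
  f(1.895362) = 0.000108
  f(1.895493) = 0.000001
  x_5 = 1.895493 - 0.000001×(1.895493 - 1.895362)/(0.000001 - 0.000108)
       = 1.895494
Iteration 5:
  f(1.895493) = 0.000001
  f(1.895494) = 0.000000
  x_6 = 1.895494 - 0.000000×(1.895494 - 1.895493)/(0.000000 - 0.000001)
       = 1.895494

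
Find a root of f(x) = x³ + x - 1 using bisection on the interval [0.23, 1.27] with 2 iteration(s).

f(x) = x³ + x - 1
Initial interval: [0.23, 1.27]

Iteration 1:
  c_1 = (0.230000 + 1.270000)/2 = 0.750000
  f(c_1) = f(0.750000) = 0.171875
  f(a) × f(c) < 0, new interval: [0.230000, 0.750000]
Iteration 2:
  c_2 = (0.230000 + 0.750000)/2 = 0.490000
  f(c_2) = f(0.490000) = -0.392351
  f(a) × f(c) ≥ 0, new interval: [0.490000, 0.750000]

After 2 iteration(s), the approximation is c_2 = 0.490000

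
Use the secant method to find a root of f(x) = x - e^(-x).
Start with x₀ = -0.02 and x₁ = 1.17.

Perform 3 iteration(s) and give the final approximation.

f(x) = x - e^(-x)
x₀ = -0.02, x₁ = 1.17

Secant formula: x_{n+1} = x_n - f(x_n)(x_n - x_{n-1})/(f(x_n) - f(x_{n-1}))

Iteration 1:
  f(-0.020000) = -1.040201
  f(1.170000) = 0.859633
  x_2 = 1.170000 - 0.859633×(1.170000 - (-0.020000))/(0.859633 - (-1.040201))
       = 0.631551
Iteration 2:
  f(1.170000) = 0.859633
  f(0.631551) = 0.099785
  x_3 = 0.631551 - 0.099785×(0.631551 - 1.170000)/(0.099785 - 0.859633)
       = 0.560841
Iteration 3:
  f(0.631551) = 0.099785
  f(0.560841) = -0.009888
  x_4 = 0.560841 - (-0.009888)×(0.560841 - 0.631551)/(-0.009888 - 0.099785)
       = 0.567216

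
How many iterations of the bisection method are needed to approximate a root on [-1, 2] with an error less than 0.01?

We need (b-a)/2^n ≤ 0.01
(2 - (-1))/2^n ≤ 0.01
3/2^n ≤ 0.01
2^n ≥ 300
n ≥ log₂(300) = 8.23
n ≥ 9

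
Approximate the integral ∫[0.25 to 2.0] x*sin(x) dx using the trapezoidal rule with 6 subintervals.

f(x) = x*sin(x)
a = 0.25, b = 2.0, n = 6
h = (b - a)/n = 0.291667

Trapezoidal rule: (h/2)[f(x₀) + 2f(x₁) + 2f(x₂) + ... + f(xₙ)]

x_0 = 0.2500, f(x_0) = 0.061851, coefficient = 1
x_1 = 0.5417, f(x_1) = 0.279264, coefficient = 2
x_2 = 0.8333, f(x_2) = 0.616814, coefficient = 2
x_3 = 1.1250, f(x_3) = 1.015051, coefficient = 2
x_4 = 1.4167, f(x_4) = 1.399873, coefficient = 2
x_5 = 1.7083, f(x_5) = 1.692201, coefficient = 2
x_6 = 2.0000, f(x_6) = 1.818595, coefficient = 1

I ≈ (0.291667/2) × 11.886852 = 1.733499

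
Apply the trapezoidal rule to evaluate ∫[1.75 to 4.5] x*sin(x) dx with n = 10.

f(x) = x*sin(x)
a = 1.75, b = 4.5, n = 10
h = (b - a)/n = 0.275000

Trapezoidal rule: (h/2)[f(x₀) + 2f(x₁) + 2f(x₂) + ... + f(xₙ)]

x_0 = 1.7500, f(x_0) = 1.721975, coefficient = 1
x_1 = 2.0250, f(x_1) = 1.819687, coefficient = 2
x_2 = 2.3000, f(x_2) = 1.715122, coefficient = 2
x_3 = 2.5750, f(x_3) = 1.382158, coefficient = 2
x_4 = 2.8500, f(x_4) = 0.819312, coefficient = 2
x_5 = 3.1250, f(x_5) = 0.051850, coefficient = 2
x_6 = 3.4000, f(x_6) = -0.868840, coefficient = 2
x_7 = 3.6750, f(x_7) = -1.868628, coefficient = 2
x_8 = 3.9500, f(x_8) = -2.856593, coefficient = 2
x_9 = 4.2250, f(x_9) = -3.733035, coefficient = 2
x_10 = 4.5000, f(x_10) = -4.398886, coefficient = 1

I ≈ (0.275000/2) × -9.754846 = -1.341291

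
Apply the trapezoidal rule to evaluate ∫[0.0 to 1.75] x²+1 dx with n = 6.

f(x) = x²+1
a = 0.0, b = 1.75, n = 6
h = (b - a)/n = 0.291667

Trapezoidal rule: (h/2)[f(x₀) + 2f(x₁) + 2f(x₂) + ... + f(xₙ)]

x_0 = 0.0000, f(x_0) = 1.000000, coefficient = 1
x_1 = 0.2917, f(x_1) = 1.085069, coefficient = 2
x_2 = 0.5833, f(x_2) = 1.340278, coefficient = 2
x_3 = 0.8750, f(x_3) = 1.765625, coefficient = 2
x_4 = 1.1667, f(x_4) = 2.361111, coefficient = 2
x_5 = 1.4583, f(x_5) = 3.126736, coefficient = 2
x_6 = 1.7500, f(x_6) = 4.062500, coefficient = 1

I ≈ (0.291667/2) × 24.420139 = 3.561270
Exact value: 3.536458
Error: 0.024812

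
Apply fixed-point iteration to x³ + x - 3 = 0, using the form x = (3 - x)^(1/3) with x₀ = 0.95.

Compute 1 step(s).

Equation: x³ + x - 3 = 0
Fixed-point form: x = (3 - x)^(1/3)
x₀ = 0.95

x_1 = g(0.950000) = 1.270334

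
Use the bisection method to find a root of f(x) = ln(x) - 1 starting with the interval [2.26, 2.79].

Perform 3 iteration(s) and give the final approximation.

f(x) = ln(x) - 1
Initial interval: [2.26, 2.79]

Iteration 1:
  c_1 = (2.260000 + 2.790000)/2 = 2.525000
  f(c_1) = f(2.525000) = -0.073759
  f(a) × f(c) ≥ 0, new interval: [2.525000, 2.790000]
Iteration 2:
  c_2 = (2.525000 + 2.790000)/2 = 2.657500
  f(c_2) = f(2.657500) = -0.022614
  f(a) × f(c) ≥ 0, new interval: [2.657500, 2.790000]
Iteration 3:
  c_3 = (2.657500 + 2.790000)/2 = 2.723750
  f(c_3) = f(2.723750) = 0.002010
  f(a) × f(c) < 0, new interval: [2.657500, 2.723750]

After 3 iteration(s), the approximation is c_3 = 2.723750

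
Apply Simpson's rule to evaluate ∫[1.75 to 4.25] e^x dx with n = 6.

f(x) = e^x
a = 1.75, b = 4.25, n = 6
h = (b - a)/n = 0.416667

Simpson's rule: (h/3)[f(x₀) + 4f(x₁) + 2f(x₂) + ... + f(xₙ)]

x_0 = 1.7500, f(x_0) = 5.754603, coefficient = 1
x_1 = 2.1667, f(x_1) = 8.729138, coefficient = 4
x_2 = 2.5833, f(x_2) = 13.241202, coefficient = 2
x_3 = 3.0000, f(x_3) = 20.085537, coefficient = 4
x_4 = 3.4167, f(x_4) = 30.467687, coefficient = 2
x_5 = 3.8333, f(x_5) = 46.216336, coefficient = 4
x_6 = 4.2500, f(x_6) = 70.105412, coefficient = 1

I ≈ (0.416667/3) × 463.401838 = 64.361366
Exact value: 64.350810
Error: 0.010557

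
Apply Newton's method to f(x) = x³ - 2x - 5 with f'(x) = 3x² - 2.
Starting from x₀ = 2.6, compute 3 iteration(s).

f(x) = x³ - 2x - 5
f'(x) = 3x² - 2
x₀ = 2.6

Newton-Raphson formula: x_{n+1} = x_n - f(x_n)/f'(x_n)

Iteration 1:
  f(2.600000) = 7.376000
  f'(2.600000) = 18.280000
  x_1 = 2.600000 - 7.376000/18.280000 = 2.196499
Iteration 2:
  f(2.196499) = 1.204247
  f'(2.196499) = 12.473822
  x_2 = 2.196499 - 1.204247/12.473822 = 2.099957
Iteration 3:
  f(2.099957) = 0.060517
  f'(2.099957) = 11.229458
  x_3 = 2.099957 - 0.060517/11.229458 = 2.094568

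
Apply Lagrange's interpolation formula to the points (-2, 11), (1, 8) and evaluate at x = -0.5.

Lagrange interpolation formula:
P(x) = Σ yᵢ × Lᵢ(x)
where Lᵢ(x) = Π_{j≠i} (x - xⱼ)/(xᵢ - xⱼ)

L_0(-0.5) = (-0.5 - 1)/(-2 - 1) = 0.500000
L_1(-0.5) = (-0.5 - (-2))/(1 - (-2)) = 0.500000

P(-0.5) = 11×L_0(-0.5) + 8×L_1(-0.5)
P(-0.5) = 9.500000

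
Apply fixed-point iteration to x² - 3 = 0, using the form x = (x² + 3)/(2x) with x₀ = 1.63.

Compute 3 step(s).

Equation: x² - 3 = 0
Fixed-point form: x = (x² + 3)/(2x)
x₀ = 1.63

x_1 = g(1.630000) = 1.735245
x_2 = g(1.735245) = 1.732054
x_3 = g(1.732054) = 1.732051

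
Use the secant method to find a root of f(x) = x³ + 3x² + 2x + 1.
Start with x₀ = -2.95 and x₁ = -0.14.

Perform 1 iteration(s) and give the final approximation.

f(x) = x³ + 3x² + 2x + 1
x₀ = -2.95, x₁ = -0.14

Secant formula: x_{n+1} = x_n - f(x_n)(x_n - x_{n-1})/(f(x_n) - f(x_{n-1}))

Iteration 1:
  f(-2.950000) = -4.464875
  f(-0.140000) = 0.776056
  x_2 = -0.140000 - 0.776056×(-0.140000 - (-2.950000))/(0.776056 - (-4.464875))
       = -0.556094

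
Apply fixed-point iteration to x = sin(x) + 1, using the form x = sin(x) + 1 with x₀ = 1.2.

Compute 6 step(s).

Equation: x = sin(x) + 1
Fixed-point form: x = sin(x) + 1
x₀ = 1.2

x_1 = g(1.200000) = 1.932039
x_2 = g(1.932039) = 1.935458
x_3 = g(1.935458) = 1.934244
x_4 = g(1.934244) = 1.934677
x_5 = g(1.934677) = 1.934523
x_6 = g(1.934523) = 1.934578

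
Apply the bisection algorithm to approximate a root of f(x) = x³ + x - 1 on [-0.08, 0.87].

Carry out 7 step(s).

f(x) = x³ + x - 1
Initial interval: [-0.08, 0.87]

Iteration 1:
  c_1 = (-0.080000 + 0.870000)/2 = 0.395000
  f(c_1) = f(0.395000) = -0.543370
  f(a) × f(c) ≥ 0, new interval: [0.395000, 0.870000]
Iteration 2:
  c_2 = (0.395000 + 0.870000)/2 = 0.632500
  f(c_2) = f(0.632500) = -0.114464
  f(a) × f(c) ≥ 0, new interval: [0.632500, 0.870000]
Iteration 3:
  c_3 = (0.632500 + 0.870000)/2 = 0.751250
  f(c_3) = f(0.751250) = 0.175238
  f(a) × f(c) < 0, new interval: [0.632500, 0.751250]
Iteration 4:
  c_4 = (0.632500 + 0.751250)/2 = 0.691875
  f(c_4) = f(0.691875) = 0.023069
  f(a) × f(c) < 0, new interval: [0.632500, 0.691875]
Iteration 5:
  c_5 = (0.632500 + 0.691875)/2 = 0.662188
  f(c_5) = f(0.662188) = -0.047448
  f(a) × f(c) ≥ 0, new interval: [0.662188, 0.691875]
Iteration 6:
  c_6 = (0.662188 + 0.691875)/2 = 0.677031
  f(c_6) = f(0.677031) = -0.012637
  f(a) × f(c) ≥ 0, new interval: [0.677031, 0.691875]
Iteration 7:
  c_7 = (0.677031 + 0.691875)/2 = 0.684453
  f(c_7) = f(0.684453) = 0.005103
  f(a) × f(c) < 0, new interval: [0.677031, 0.684453]

After 7 iteration(s), the approximation is c_7 = 0.684453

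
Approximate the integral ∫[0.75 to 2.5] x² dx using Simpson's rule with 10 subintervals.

f(x) = x²
a = 0.75, b = 2.5, n = 10
h = (b - a)/n = 0.175000

Simpson's rule: (h/3)[f(x₀) + 4f(x₁) + 2f(x₂) + ... + f(xₙ)]

x_0 = 0.7500, f(x_0) = 0.562500, coefficient = 1
x_1 = 0.9250, f(x_1) = 0.855625, coefficient = 4
x_2 = 1.1000, f(x_2) = 1.210000, coefficient = 2
x_3 = 1.2750, f(x_3) = 1.625625, coefficient = 4
x_4 = 1.4500, f(x_4) = 2.102500, coefficient = 2
x_5 = 1.6250, f(x_5) = 2.640625, coefficient = 4
x_6 = 1.8000, f(x_6) = 3.240000, coefficient = 2
x_7 = 1.9750, f(x_7) = 3.900625, coefficient = 4
x_8 = 2.1500, f(x_8) = 4.622500, coefficient = 2
x_9 = 2.3250, f(x_9) = 5.405625, coefficient = 4
x_10 = 2.5000, f(x_10) = 6.250000, coefficient = 1

I ≈ (0.175000/3) × 86.875000 = 5.067708
Exact value: 5.067708
Error: 0.000000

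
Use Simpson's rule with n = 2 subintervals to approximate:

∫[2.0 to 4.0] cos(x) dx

f(x) = cos(x)
a = 2.0, b = 4.0, n = 2
h = (b - a)/n = 1.000000

Simpson's rule: (h/3)[f(x₀) + 4f(x₁) + 2f(x₂) + ... + f(xₙ)]

x_0 = 2.0000, f(x_0) = -0.416147, coefficient = 1
x_1 = 3.0000, f(x_1) = -0.989992, coefficient = 4
x_2 = 4.0000, f(x_2) = -0.653644, coefficient = 1

I ≈ (1.000000/3) × -5.029760 = -1.676587
Exact value: -1.666100
Error: 0.010487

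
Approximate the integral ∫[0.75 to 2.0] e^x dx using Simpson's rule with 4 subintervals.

f(x) = e^x
a = 0.75, b = 2.0, n = 4
h = (b - a)/n = 0.312500

Simpson's rule: (h/3)[f(x₀) + 4f(x₁) + 2f(x₂) + ... + f(xₙ)]

x_0 = 0.7500, f(x_0) = 2.117000, coefficient = 1
x_1 = 1.0625, f(x_1) = 2.893596, coefficient = 4
x_2 = 1.3750, f(x_2) = 3.955077, coefficient = 2
x_3 = 1.6875, f(x_3) = 5.405949, coefficient = 4
x_4 = 2.0000, f(x_4) = 7.389056, coefficient = 1

I ≈ (0.312500/3) × 50.614389 = 5.272332
Exact value: 5.272056
Error: 0.000276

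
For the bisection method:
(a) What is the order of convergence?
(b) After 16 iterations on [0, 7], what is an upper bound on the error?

(a) Bisection has linear (order 1) convergence; the error is halved each step.

(b) Error bound = (b-a)/2^n = (7 - 0)/2^{16}
    = 7/2^{16}

(a) 1 (linear); (b) error ≤ 1.07e-04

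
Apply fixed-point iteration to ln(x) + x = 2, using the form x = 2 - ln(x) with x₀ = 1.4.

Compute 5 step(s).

Equation: ln(x) + x = 2
Fixed-point form: x = 2 - ln(x)
x₀ = 1.4

x_1 = g(1.400000) = 1.663528
x_2 = g(1.663528) = 1.491059
x_3 = g(1.491059) = 1.600513
x_4 = g(1.600513) = 1.529676
x_5 = g(1.529676) = 1.574944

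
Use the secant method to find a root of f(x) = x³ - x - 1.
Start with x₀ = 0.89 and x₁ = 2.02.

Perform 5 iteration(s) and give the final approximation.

f(x) = x³ - x - 1
x₀ = 0.89, x₁ = 2.02

Secant formula: x_{n+1} = x_n - f(x_n)(x_n - x_{n-1})/(f(x_n) - f(x_{n-1}))

Iteration 1:
  f(0.890000) = -1.185031
  f(2.020000) = 5.222408
  x_2 = 2.020000 - 5.222408×(2.020000 - 0.890000)/(5.222408 - (-1.185031))
       = 1.098989
Iteration 2:
  f(2.020000) = 5.222408
  f(1.098989) = -0.771655
  x_3 = 1.098989 - (-0.771655)×(1.098989 - 2.020000)/(-0.771655 - 5.222408)
       = 1.217557
Iteration 3:
  f(1.098989) = -0.771655
  f(1.217557) = -0.412596
  x_4 = 1.217557 - (-0.412596)×(1.217557 - 1.098989)/(-0.412596 - (-0.771655))
       = 1.353803
Iteration 4:
  f(1.217557) = -0.412596
  f(1.353803) = 0.127426
  x_5 = 1.353803 - 0.127426×(1.353803 - 1.217557)/(0.127426 - (-0.412596))
       = 1.321654
Iteration 5:
  f(1.353803) = 0.127426
  f(1.321654) = -0.013029
  x_6 = 1.321654 - (-0.013029)×(1.321654 - 1.353803)/(-0.013029 - 0.127426)
       = 1.324636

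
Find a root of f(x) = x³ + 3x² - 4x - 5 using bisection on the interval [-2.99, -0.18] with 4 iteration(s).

f(x) = x³ + 3x² - 4x - 5
Initial interval: [-2.99, -0.18]

Iteration 1:
  c_1 = (-2.990000 + (-0.180000))/2 = -1.585000
  f(c_1) = f(-1.585000) = 4.894798
  f(a) × f(c) ≥ 0, new interval: [-1.585000, -0.180000]
Iteration 2:
  c_2 = (-1.585000 + (-0.180000))/2 = -0.882500
  f(c_2) = f(-0.882500) = 0.179122
  f(a) × f(c) ≥ 0, new interval: [-0.882500, -0.180000]
Iteration 3:
  c_3 = (-0.882500 + (-0.180000))/2 = -0.531250
  f(c_3) = f(-0.531250) = -2.178253
  f(a) × f(c) < 0, new interval: [-0.882500, -0.531250]
Iteration 4:
  c_4 = (-0.882500 + (-0.531250))/2 = -0.706875
  f(c_4) = f(-0.706875) = -1.026689
  f(a) × f(c) < 0, new interval: [-0.882500, -0.706875]

After 4 iteration(s), the approximation is c_4 = -0.706875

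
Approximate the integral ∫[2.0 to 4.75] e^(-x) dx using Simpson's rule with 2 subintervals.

f(x) = e^(-x)
a = 2.0, b = 4.75, n = 2
h = (b - a)/n = 1.375000

Simpson's rule: (h/3)[f(x₀) + 4f(x₁) + 2f(x₂) + ... + f(xₙ)]

x_0 = 2.0000, f(x_0) = 0.135335, coefficient = 1
x_1 = 3.3750, f(x_1) = 0.034218, coefficient = 4
x_2 = 4.7500, f(x_2) = 0.008652, coefficient = 1

I ≈ (1.375000/3) × 0.280859 = 0.128727
Exact value: 0.126684
Error: 0.002044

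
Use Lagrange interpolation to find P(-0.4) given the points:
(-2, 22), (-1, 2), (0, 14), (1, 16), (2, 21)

Lagrange interpolation formula:
P(x) = Σ yᵢ × Lᵢ(x)
where Lᵢ(x) = Π_{j≠i} (x - xⱼ)/(xᵢ - xⱼ)

L_0(-0.4) = (-0.4 - (-1))/(-2 - (-1)) × (-0.4 - 0)/(-2 - 0) × (-0.4 - 1)/(-2 - 1) × (-0.4 - 2)/(-2 - 2) = -0.033600
L_1(-0.4) = (-0.4 - (-2))/(-1 - (-2)) × (-0.4 - 0)/(-1 - 0) × (-0.4 - 1)/(-1 - 1) × (-0.4 - 2)/(-1 - 2) = 0.358400
L_2(-0.4) = (-0.4 - (-2))/(0 - (-2)) × (-0.4 - (-1))/(0 - (-1)) × (-0.4 - 1)/(0 - 1) × (-0.4 - 2)/(0 - 2) = 0.806400
L_3(-0.4) = (-0.4 - (-2))/(1 - (-2)) × (-0.4 - (-1))/(1 - (-1)) × (-0.4 - 0)/(1 - 0) × (-0.4 - 2)/(1 - 2) = -0.153600
L_4(-0.4) = (-0.4 - (-2))/(2 - (-2)) × (-0.4 - (-1))/(2 - (-1)) × (-0.4 - 0)/(2 - 0) × (-0.4 - 1)/(2 - 1) = 0.022400

P(-0.4) = 22×L_0(-0.4) + 2×L_1(-0.4) + 14×L_2(-0.4) + 16×L_3(-0.4) + 21×L_4(-0.4)
P(-0.4) = 9.280000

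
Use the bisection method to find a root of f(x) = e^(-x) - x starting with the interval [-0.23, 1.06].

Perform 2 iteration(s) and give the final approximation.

f(x) = e^(-x) - x
Initial interval: [-0.23, 1.06]

Iteration 1:
  c_1 = (-0.230000 + 1.060000)/2 = 0.415000
  f(c_1) = f(0.415000) = 0.245340
  f(a) × f(c) ≥ 0, new interval: [0.415000, 1.060000]
Iteration 2:
  c_2 = (0.415000 + 1.060000)/2 = 0.737500
  f(c_2) = f(0.737500) = -0.259192
  f(a) × f(c) < 0, new interval: [0.415000, 0.737500]

After 2 iteration(s), the approximation is c_2 = 0.737500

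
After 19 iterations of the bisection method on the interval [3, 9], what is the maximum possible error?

Bisection error bound: |error| ≤ (b-a)/2^n
|error| ≤ (9 - 3)/2^19 = 6/2^19
|error| ≤ 0.0000114441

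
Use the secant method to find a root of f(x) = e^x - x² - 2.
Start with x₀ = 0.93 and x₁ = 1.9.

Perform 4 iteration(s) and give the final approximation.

f(x) = e^x - x² - 2
x₀ = 0.93, x₁ = 1.9

Secant formula: x_{n+1} = x_n - f(x_n)(x_n - x_{n-1})/(f(x_n) - f(x_{n-1}))

Iteration 1:
  f(0.930000) = -0.330391
  f(1.900000) = 1.075894
  x_2 = 1.900000 - 1.075894×(1.900000 - 0.930000)/(1.075894 - (-0.330391))
       = 1.157891
Iteration 2:
  f(1.900000) = 1.075894
  f(1.157891) = -0.157499
  x_3 = 1.157891 - (-0.157499)×(1.157891 - 1.900000)/(-0.157499 - 1.075894)
       = 1.252655
Iteration 3:
  f(1.157891) = -0.157499
  f(1.252655) = -0.069523
  x_4 = 1.252655 - (-0.069523)×(1.252655 - 1.157891)/(-0.069523 - (-0.157499))
       = 1.327541
Iteration 4:
  f(1.252655) = -0.069523
  f(1.327541) = 0.009392
  x_5 = 1.327541 - 0.009392×(1.327541 - 1.252655)/(0.009392 - (-0.069523))
       = 1.318628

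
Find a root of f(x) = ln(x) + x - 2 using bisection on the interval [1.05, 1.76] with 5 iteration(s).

f(x) = ln(x) + x - 2
Initial interval: [1.05, 1.76]

Iteration 1:
  c_1 = (1.050000 + 1.760000)/2 = 1.405000
  f(c_1) = f(1.405000) = -0.254963
  f(a) × f(c) ≥ 0, new interval: [1.405000, 1.760000]
Iteration 2:
  c_2 = (1.405000 + 1.760000)/2 = 1.582500
  f(c_2) = f(1.582500) = 0.041506
  f(a) × f(c) < 0, new interval: [1.405000, 1.582500]
Iteration 3:
  c_3 = (1.405000 + 1.582500)/2 = 1.493750
  f(c_3) = f(1.493750) = -0.104960
  f(a) × f(c) ≥ 0, new interval: [1.493750, 1.582500]
Iteration 4:
  c_4 = (1.493750 + 1.582500)/2 = 1.538125
  f(c_4) = f(1.538125) = -0.031311
  f(a) × f(c) ≥ 0, new interval: [1.538125, 1.582500]
Iteration 5:
  c_5 = (1.538125 + 1.582500)/2 = 1.560312
  f(c_5) = f(1.560312) = 0.005199
  f(a) × f(c) < 0, new interval: [1.538125, 1.560312]

After 5 iteration(s), the approximation is c_5 = 1.560312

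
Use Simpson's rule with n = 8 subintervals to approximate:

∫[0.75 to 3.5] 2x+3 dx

f(x) = 2x+3
a = 0.75, b = 3.5, n = 8
h = (b - a)/n = 0.343750

Simpson's rule: (h/3)[f(x₀) + 4f(x₁) + 2f(x₂) + ... + f(xₙ)]

x_0 = 0.7500, f(x_0) = 4.500000, coefficient = 1
x_1 = 1.0938, f(x_1) = 5.187500, coefficient = 4
x_2 = 1.4375, f(x_2) = 5.875000, coefficient = 2
x_3 = 1.7812, f(x_3) = 6.562500, coefficient = 4
x_4 = 2.1250, f(x_4) = 7.250000, coefficient = 2
x_5 = 2.4688, f(x_5) = 7.937500, coefficient = 4
x_6 = 2.8125, f(x_6) = 8.625000, coefficient = 2
x_7 = 3.1562, f(x_7) = 9.312500, coefficient = 4
x_8 = 3.5000, f(x_8) = 10.000000, coefficient = 1

I ≈ (0.343750/3) × 174.000000 = 19.937500
Exact value: 19.937500
Error: 0.000000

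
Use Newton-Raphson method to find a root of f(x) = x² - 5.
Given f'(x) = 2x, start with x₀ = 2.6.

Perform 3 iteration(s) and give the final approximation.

f(x) = x² - 5
f'(x) = 2x
x₀ = 2.6

Newton-Raphson formula: x_{n+1} = x_n - f(x_n)/f'(x_n)

Iteration 1:
  f(2.600000) = 1.760000
  f'(2.600000) = 5.200000
  x_1 = 2.600000 - 1.760000/5.200000 = 2.261538
Iteration 2:
  f(2.261538) = 0.114556
  f'(2.261538) = 4.523077
  x_2 = 2.261538 - 0.114556/4.523077 = 2.236211
Iteration 3:
  f(2.236211) = 0.000641
  f'(2.236211) = 4.472423
  x_3 = 2.236211 - 0.000641/4.472423 = 2.236068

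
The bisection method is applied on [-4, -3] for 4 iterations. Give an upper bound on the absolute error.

Bisection error bound: |error| ≤ (b-a)/2^n
|error| ≤ (-3 - (-4))/2^4 = 1/2^4
|error| ≤ 0.0625000000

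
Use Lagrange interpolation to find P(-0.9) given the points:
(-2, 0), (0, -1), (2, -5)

Lagrange interpolation formula:
P(x) = Σ yᵢ × Lᵢ(x)
where Lᵢ(x) = Π_{j≠i} (x - xⱼ)/(xᵢ - xⱼ)

L_0(-0.9) = (-0.9 - 0)/(-2 - 0) × (-0.9 - 2)/(-2 - 2) = 0.326250
L_1(-0.9) = (-0.9 - (-2))/(0 - (-2)) × (-0.9 - 2)/(0 - 2) = 0.797500
L_2(-0.9) = (-0.9 - (-2))/(2 - (-2)) × (-0.9 - 0)/(2 - 0) = -0.123750

P(-0.9) = 0×L_0(-0.9) + (-1)×L_1(-0.9) + (-5)×L_2(-0.9)
P(-0.9) = -0.178750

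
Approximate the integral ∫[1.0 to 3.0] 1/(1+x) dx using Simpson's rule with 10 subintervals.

f(x) = 1/(1+x)
a = 1.0, b = 3.0, n = 10
h = (b - a)/n = 0.200000

Simpson's rule: (h/3)[f(x₀) + 4f(x₁) + 2f(x₂) + ... + f(xₙ)]

x_0 = 1.0000, f(x_0) = 0.500000, coefficient = 1
x_1 = 1.2000, f(x_1) = 0.454545, coefficient = 4
x_2 = 1.4000, f(x_2) = 0.416667, coefficient = 2
x_3 = 1.6000, f(x_3) = 0.384615, coefficient = 4
x_4 = 1.8000, f(x_4) = 0.357143, coefficient = 2
x_5 = 2.0000, f(x_5) = 0.333333, coefficient = 4
x_6 = 2.2000, f(x_6) = 0.312500, coefficient = 2
x_7 = 2.4000, f(x_7) = 0.294118, coefficient = 4
x_8 = 2.6000, f(x_8) = 0.277778, coefficient = 2
x_9 = 2.8000, f(x_9) = 0.263158, coefficient = 4
x_10 = 3.0000, f(x_10) = 0.250000, coefficient = 1

I ≈ (0.200000/3) × 10.397253 = 0.693150
Exact value: 0.693147
Error: 0.000003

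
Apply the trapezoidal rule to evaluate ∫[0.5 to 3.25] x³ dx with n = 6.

f(x) = x³
a = 0.5, b = 3.25, n = 6
h = (b - a)/n = 0.458333

Trapezoidal rule: (h/2)[f(x₀) + 2f(x₁) + 2f(x₂) + ... + f(xₙ)]

x_0 = 0.5000, f(x_0) = 0.125000, coefficient = 1
x_1 = 0.9583, f(x_1) = 0.880136, coefficient = 2
x_2 = 1.4167, f(x_2) = 2.843171, coefficient = 2
x_3 = 1.8750, f(x_3) = 6.591797, coefficient = 2
x_4 = 2.3333, f(x_4) = 12.703704, coefficient = 2
x_5 = 2.7917, f(x_5) = 21.756583, coefficient = 2
x_6 = 3.2500, f(x_6) = 34.328125, coefficient = 1

I ≈ (0.458333/2) × 124.003906 = 28.417562
Exact value: 27.875977
Error: 0.541585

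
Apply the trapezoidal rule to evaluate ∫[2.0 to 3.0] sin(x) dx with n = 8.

f(x) = sin(x)
a = 2.0, b = 3.0, n = 8
h = (b - a)/n = 0.125000

Trapezoidal rule: (h/2)[f(x₀) + 2f(x₁) + 2f(x₂) + ... + f(xₙ)]

x_0 = 2.0000, f(x_0) = 0.909297, coefficient = 1
x_1 = 2.1250, f(x_1) = 0.850320, coefficient = 2
x_2 = 2.2500, f(x_2) = 0.778073, coefficient = 2
x_3 = 2.3750, f(x_3) = 0.693685, coefficient = 2
x_4 = 2.5000, f(x_4) = 0.598472, coefficient = 2
x_5 = 2.6250, f(x_5) = 0.493920, coefficient = 2
x_6 = 2.7500, f(x_6) = 0.381661, coefficient = 2
x_7 = 2.8750, f(x_7) = 0.263446, coefficient = 2
x_8 = 3.0000, f(x_8) = 0.141120, coefficient = 1

I ≈ (0.125000/2) × 9.169572 = 0.573098
Exact value: 0.573846
Error: 0.000747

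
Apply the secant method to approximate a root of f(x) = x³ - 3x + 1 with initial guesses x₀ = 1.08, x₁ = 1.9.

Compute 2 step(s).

f(x) = x³ - 3x + 1
x₀ = 1.08, x₁ = 1.9

Secant formula: x_{n+1} = x_n - f(x_n)(x_n - x_{n-1})/(f(x_n) - f(x_{n-1}))

Iteration 1:
  f(1.080000) = -0.980288
  f(1.900000) = 2.159000
  x_2 = 1.900000 - 2.159000×(1.900000 - 1.080000)/(2.159000 - (-0.980288))
       = 1.336057
Iteration 2:
  f(1.900000) = 2.159000
  f(1.336057) = -0.623245
  x_3 = 1.336057 - (-0.623245)×(1.336057 - 1.900000)/(-0.623245 - 2.159000)
       = 1.462385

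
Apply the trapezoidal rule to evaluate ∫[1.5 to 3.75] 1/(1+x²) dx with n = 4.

f(x) = 1/(1+x²)
a = 1.5, b = 3.75, n = 4
h = (b - a)/n = 0.562500

Trapezoidal rule: (h/2)[f(x₀) + 2f(x₁) + 2f(x₂) + ... + f(xₙ)]

x_0 = 1.5000, f(x_0) = 0.307692, coefficient = 1
x_1 = 2.0625, f(x_1) = 0.190335, coefficient = 2
x_2 = 2.6250, f(x_2) = 0.126733, coefficient = 2
x_3 = 3.1875, f(x_3) = 0.089604, coefficient = 2
x_4 = 3.7500, f(x_4) = 0.066390, coefficient = 1

I ≈ (0.562500/2) × 1.187426 = 0.333964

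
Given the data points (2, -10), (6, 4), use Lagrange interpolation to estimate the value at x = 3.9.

Lagrange interpolation formula:
P(x) = Σ yᵢ × Lᵢ(x)
where Lᵢ(x) = Π_{j≠i} (x - xⱼ)/(xᵢ - xⱼ)

L_0(3.9) = (3.9 - 6)/(2 - 6) = 0.525000
L_1(3.9) = (3.9 - 2)/(6 - 2) = 0.475000

P(3.9) = (-10)×L_0(3.9) + 4×L_1(3.9)
P(3.9) = -3.350000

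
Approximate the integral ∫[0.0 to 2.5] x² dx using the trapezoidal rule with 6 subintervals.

f(x) = x²
a = 0.0, b = 2.5, n = 6
h = (b - a)/n = 0.416667

Trapezoidal rule: (h/2)[f(x₀) + 2f(x₁) + 2f(x₂) + ... + f(xₙ)]

x_0 = 0.0000, f(x_0) = 0.000000, coefficient = 1
x_1 = 0.4167, f(x_1) = 0.173611, coefficient = 2
x_2 = 0.8333, f(x_2) = 0.694444, coefficient = 2
x_3 = 1.2500, f(x_3) = 1.562500, coefficient = 2
x_4 = 1.6667, f(x_4) = 2.777778, coefficient = 2
x_5 = 2.0833, f(x_5) = 4.340278, coefficient = 2
x_6 = 2.5000, f(x_6) = 6.250000, coefficient = 1

I ≈ (0.416667/2) × 25.347222 = 5.280671
Exact value: 5.208333
Error: 0.072338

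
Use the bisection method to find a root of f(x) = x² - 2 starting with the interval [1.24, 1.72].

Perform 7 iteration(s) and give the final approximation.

f(x) = x² - 2
Initial interval: [1.24, 1.72]

Iteration 1:
  c_1 = (1.240000 + 1.720000)/2 = 1.480000
  f(c_1) = f(1.480000) = 0.190400
  f(a) × f(c) < 0, new interval: [1.240000, 1.480000]
Iteration 2:
  c_2 = (1.240000 + 1.480000)/2 = 1.360000
  f(c_2) = f(1.360000) = -0.150400
  f(a) × f(c) ≥ 0, new interval: [1.360000, 1.480000]
Iteration 3:
  c_3 = (1.360000 + 1.480000)/2 = 1.420000
  f(c_3) = f(1.420000) = 0.016400
  f(a) × f(c) < 0, new interval: [1.360000, 1.420000]
Iteration 4:
  c_4 = (1.360000 + 1.420000)/2 = 1.390000
  f(c_4) = f(1.390000) = -0.067900
  f(a) × f(c) ≥ 0, new interval: [1.390000, 1.420000]
Iteration 5:
  c_5 = (1.390000 + 1.420000)/2 = 1.405000
  f(c_5) = f(1.405000) = -0.025975
  f(a) × f(c) ≥ 0, new interval: [1.405000, 1.420000]
Iteration 6:
  c_6 = (1.405000 + 1.420000)/2 = 1.412500
  f(c_6) = f(1.412500) = -0.004844
  f(a) × f(c) ≥ 0, new interval: [1.412500, 1.420000]
Iteration 7:
  c_7 = (1.412500 + 1.420000)/2 = 1.416250
  f(c_7) = f(1.416250) = 0.005764
  f(a) × f(c) < 0, new interval: [1.412500, 1.416250]

After 7 iteration(s), the approximation is c_7 = 1.416250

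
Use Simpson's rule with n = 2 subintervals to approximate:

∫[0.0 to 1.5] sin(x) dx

f(x) = sin(x)
a = 0.0, b = 1.5, n = 2
h = (b - a)/n = 0.750000

Simpson's rule: (h/3)[f(x₀) + 4f(x₁) + 2f(x₂) + ... + f(xₙ)]

x_0 = 0.0000, f(x_0) = 0.000000, coefficient = 1
x_1 = 0.7500, f(x_1) = 0.681639, coefficient = 4
x_2 = 1.5000, f(x_2) = 0.997495, coefficient = 1

I ≈ (0.750000/3) × 3.724050 = 0.931013
Exact value: 0.929263
Error: 0.001750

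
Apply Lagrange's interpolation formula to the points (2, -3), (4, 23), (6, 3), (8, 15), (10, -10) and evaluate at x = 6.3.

Lagrange interpolation formula:
P(x) = Σ yᵢ × Lᵢ(x)
where Lᵢ(x) = Π_{j≠i} (x - xⱼ)/(xᵢ - xⱼ)

L_0(6.3) = (6.3 - 4)/(2 - 4) × (6.3 - 6)/(2 - 6) × (6.3 - 8)/(2 - 8) × (6.3 - 10)/(2 - 10) = 0.011302
L_1(6.3) = (6.3 - 2)/(4 - 2) × (6.3 - 6)/(4 - 6) × (6.3 - 8)/(4 - 8) × (6.3 - 10)/(4 - 10) = -0.084522
L_2(6.3) = (6.3 - 2)/(6 - 2) × (6.3 - 4)/(6 - 4) × (6.3 - 8)/(6 - 8) × (6.3 - 10)/(6 - 10) = 0.972002
L_3(6.3) = (6.3 - 2)/(8 - 2) × (6.3 - 4)/(8 - 4) × (6.3 - 6)/(8 - 6) × (6.3 - 10)/(8 - 10) = 0.114353
L_4(6.3) = (6.3 - 2)/(10 - 2) × (6.3 - 4)/(10 - 4) × (6.3 - 6)/(10 - 6) × (6.3 - 8)/(10 - 8) = -0.013135

P(6.3) = (-3)×L_0(6.3) + 23×L_1(6.3) + 3×L_2(6.3) + 15×L_3(6.3) + (-10)×L_4(6.3)
P(6.3) = 2.784743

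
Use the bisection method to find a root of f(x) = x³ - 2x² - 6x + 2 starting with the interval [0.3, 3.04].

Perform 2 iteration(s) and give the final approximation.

f(x) = x³ - 2x² - 6x + 2
Initial interval: [0.3, 3.04]

Iteration 1:
  c_1 = (0.300000 + 3.040000)/2 = 1.670000
  f(c_1) = f(1.670000) = -8.940337
  f(a) × f(c) < 0, new interval: [0.300000, 1.670000]
Iteration 2:
  c_2 = (0.300000 + 1.670000)/2 = 0.985000
  f(c_2) = f(0.985000) = -4.894778
  f(a) × f(c) < 0, new interval: [0.300000, 0.985000]

After 2 iteration(s), the approximation is c_2 = 0.985000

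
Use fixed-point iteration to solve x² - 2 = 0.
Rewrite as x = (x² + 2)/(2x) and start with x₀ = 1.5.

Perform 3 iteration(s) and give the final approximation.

Equation: x² - 2 = 0
Fixed-point form: x = (x² + 2)/(2x)
x₀ = 1.5

x_1 = g(1.500000) = 1.416667
x_2 = g(1.416667) = 1.414216
x_3 = g(1.414216) = 1.414214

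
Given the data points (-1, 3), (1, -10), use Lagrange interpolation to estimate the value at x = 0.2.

Lagrange interpolation formula:
P(x) = Σ yᵢ × Lᵢ(x)
where Lᵢ(x) = Π_{j≠i} (x - xⱼ)/(xᵢ - xⱼ)

L_0(0.2) = (0.2 - 1)/(-1 - 1) = 0.400000
L_1(0.2) = (0.2 - (-1))/(1 - (-1)) = 0.600000

P(0.2) = 3×L_0(0.2) + (-10)×L_1(0.2)
P(0.2) = -4.800000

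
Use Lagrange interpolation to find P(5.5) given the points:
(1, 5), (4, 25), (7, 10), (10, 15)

Lagrange interpolation formula:
P(x) = Σ yᵢ × Lᵢ(x)
where Lᵢ(x) = Π_{j≠i} (x - xⱼ)/(xᵢ - xⱼ)

L_0(5.5) = (5.5 - 4)/(1 - 4) × (5.5 - 7)/(1 - 7) × (5.5 - 10)/(1 - 10) = -0.062500
L_1(5.5) = (5.5 - 1)/(4 - 1) × (5.5 - 7)/(4 - 7) × (5.5 - 10)/(4 - 10) = 0.562500
L_2(5.5) = (5.5 - 1)/(7 - 1) × (5.5 - 4)/(7 - 4) × (5.5 - 10)/(7 - 10) = 0.562500
L_3(5.5) = (5.5 - 1)/(10 - 1) × (5.5 - 4)/(10 - 4) × (5.5 - 7)/(10 - 7) = -0.062500

P(5.5) = 5×L_0(5.5) + 25×L_1(5.5) + 10×L_2(5.5) + 15×L_3(5.5)
P(5.5) = 18.437500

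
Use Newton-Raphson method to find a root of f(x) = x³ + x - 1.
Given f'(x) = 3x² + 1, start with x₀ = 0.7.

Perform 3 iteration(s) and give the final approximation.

f(x) = x³ + x - 1
f'(x) = 3x² + 1
x₀ = 0.7

Newton-Raphson formula: x_{n+1} = x_n - f(x_n)/f'(x_n)

Iteration 1:
  f(0.700000) = 0.043000
  f'(0.700000) = 2.470000
  x_1 = 0.700000 - 0.043000/2.470000 = 0.682591
Iteration 2:
  f(0.682591) = 0.000631
  f'(0.682591) = 2.397792
  x_2 = 0.682591 - 0.000631/2.397792 = 0.682328
Iteration 3:
  f(0.682328) = 0.000000
  f'(0.682328) = 2.396714
  x_3 = 0.682328 - 0.000000/2.396714 = 0.682328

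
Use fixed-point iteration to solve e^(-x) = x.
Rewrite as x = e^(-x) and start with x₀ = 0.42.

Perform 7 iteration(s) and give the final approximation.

Equation: e^(-x) = x
Fixed-point form: x = e^(-x)
x₀ = 0.42

x_1 = g(0.420000) = 0.657047
x_2 = g(0.657047) = 0.518380
x_3 = g(0.518380) = 0.595484
x_4 = g(0.595484) = 0.551295
x_5 = g(0.551295) = 0.576203
x_6 = g(0.576203) = 0.562028
x_7 = g(0.562028) = 0.570052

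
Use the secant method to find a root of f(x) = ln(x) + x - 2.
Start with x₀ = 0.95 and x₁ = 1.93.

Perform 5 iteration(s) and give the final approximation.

f(x) = ln(x) + x - 2
x₀ = 0.95, x₁ = 1.93

Secant formula: x_{n+1} = x_n - f(x_n)(x_n - x_{n-1})/(f(x_n) - f(x_{n-1}))

Iteration 1:
  f(0.950000) = -1.101293
  f(1.930000) = 0.587520
  x_2 = 1.930000 - 0.587520×(1.930000 - 0.950000)/(0.587520 - (-1.101293))
       = 1.589069
Iteration 2:
  f(1.930000) = 0.587520
  f(1.589069) = 0.052217
  x_3 = 1.589069 - 0.052217×(1.589069 - 1.930000)/(0.052217 - 0.587520)
       = 1.555812
Iteration 3:
  f(1.589069) = 0.052217
  f(1.555812) = -0.002190
  x_4 = 1.555812 - (-0.002190)×(1.555812 - 1.589069)/(-0.002190 - 0.052217)
       = 1.557151
Iteration 4:
  f(1.555812) = -0.002190
  f(1.557151) = 0.000009
  x_5 = 1.557151 - 0.000009×(1.557151 - 1.555812)/(0.000009 - (-0.002190))
       = 1.557146
Iteration 5:
  f(1.557151) = 0.000009
  f(1.557146) = 0.000000
  x_6 = 1.557146 - 0.000000×(1.557146 - 1.557151)/(0.000000 - 0.000009)
       = 1.557146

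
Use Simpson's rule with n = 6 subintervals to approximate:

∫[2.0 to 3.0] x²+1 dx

f(x) = x²+1
a = 2.0, b = 3.0, n = 6
h = (b - a)/n = 0.166667

Simpson's rule: (h/3)[f(x₀) + 4f(x₁) + 2f(x₂) + ... + f(xₙ)]

x_0 = 2.0000, f(x_0) = 5.000000, coefficient = 1
x_1 = 2.1667, f(x_1) = 5.694444, coefficient = 4
x_2 = 2.3333, f(x_2) = 6.444444, coefficient = 2
x_3 = 2.5000, f(x_3) = 7.250000, coefficient = 4
x_4 = 2.6667, f(x_4) = 8.111111, coefficient = 2
x_5 = 2.8333, f(x_5) = 9.027778, coefficient = 4
x_6 = 3.0000, f(x_6) = 10.000000, coefficient = 1

I ≈ (0.166667/3) × 132.000000 = 7.333333
Exact value: 7.333333
Error: 0.000000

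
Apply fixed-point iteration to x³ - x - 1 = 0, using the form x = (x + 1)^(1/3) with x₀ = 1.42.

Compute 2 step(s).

Equation: x³ - x - 1 = 0
Fixed-point form: x = (x + 1)^(1/3)
x₀ = 1.42

x_1 = g(1.420000) = 1.342575
x_2 = g(1.342575) = 1.328101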